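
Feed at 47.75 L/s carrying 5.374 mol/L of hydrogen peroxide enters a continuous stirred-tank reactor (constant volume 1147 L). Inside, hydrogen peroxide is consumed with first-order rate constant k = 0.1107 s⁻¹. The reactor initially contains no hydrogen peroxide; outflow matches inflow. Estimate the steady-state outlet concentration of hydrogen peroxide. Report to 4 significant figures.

1.469 mol/L

Species balance: V dC/dt = Q C_in − Q C − k V C.
Steady state (dC/dt = 0): C_ss = Q C_in/(Q + kV) = C_in/(1 + kV/Q).
C_ss = 47.75·5.374/(47.75 + 0.1107·1147) = 256.608/174.723 = 1.46866 mol/L.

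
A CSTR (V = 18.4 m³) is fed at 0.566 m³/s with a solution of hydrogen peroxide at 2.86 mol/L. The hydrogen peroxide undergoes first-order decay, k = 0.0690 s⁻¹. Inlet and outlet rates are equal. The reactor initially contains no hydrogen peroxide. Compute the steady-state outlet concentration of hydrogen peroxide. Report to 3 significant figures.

Accumulation = in − out − consumed: V dC/dt = Q C_in − Q C − k V C.
Steady state (dC/dt = 0): C_ss = Q C_in/(Q + kV) = C_in/(1 + kV/Q).
C_ss = 0.566·2.86/(0.566 + 0.0690·18.4) = 1.6188/1.8356 = 0.88187 mol/L.

0.882 mol/L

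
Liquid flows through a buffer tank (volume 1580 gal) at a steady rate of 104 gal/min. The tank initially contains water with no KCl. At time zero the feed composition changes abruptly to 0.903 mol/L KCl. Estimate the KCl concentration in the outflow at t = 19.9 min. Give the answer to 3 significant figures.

Species balance on the tank: V dC/dt = Q(C_in − C).
So dC/dt = (C_in − C)/τ with τ = V/Q = 1580/104 = 15.192 min.
Solution: C(t) = C_in + (C₀ − C_in) e^(−t/τ).
C(19.9) = 0.903 + (0 − 0.903)·e^(−19.9/15.192) = 0.903 + (-0.90300)·0.26985 = 0.65932 mol/L.

0.659 mol/L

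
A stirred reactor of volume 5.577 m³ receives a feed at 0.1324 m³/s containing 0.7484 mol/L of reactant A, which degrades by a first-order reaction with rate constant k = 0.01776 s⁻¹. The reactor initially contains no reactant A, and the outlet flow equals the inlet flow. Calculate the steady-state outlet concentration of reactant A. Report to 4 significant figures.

0.4281 mol/L

Accumulation = in − out − consumed: V dC/dt = Q C_in − Q C − k V C.
At steady state: 0 = Q C_in − (Q + kV) C_ss, so C_ss = Q C_in/(Q + kV).
C_ss = 0.1324·0.7484/(0.1324 + 0.01776·5.577) = 0.0990882/0.231448 = 0.428124 mol/L.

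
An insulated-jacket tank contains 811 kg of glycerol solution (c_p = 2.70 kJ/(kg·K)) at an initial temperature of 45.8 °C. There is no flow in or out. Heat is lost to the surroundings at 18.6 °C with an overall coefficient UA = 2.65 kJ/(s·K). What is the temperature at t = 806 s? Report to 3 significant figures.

28.9 °C

First-law balance (no shaft work): M c_p dT/dt = −UA(T − T_amb).
dT/dt = (T_ss − T)/τ with T_ss = T_amb = 18.600 °C, τ = M c_p/UA = 811·2.70/2.65 = 826.30 s.
Solution: T(t) = T_ss + (T₀ − T_ss) e^(−t/τ).
T(806) = 18.600 + (27.200)·0.37703 = 28.855 °C.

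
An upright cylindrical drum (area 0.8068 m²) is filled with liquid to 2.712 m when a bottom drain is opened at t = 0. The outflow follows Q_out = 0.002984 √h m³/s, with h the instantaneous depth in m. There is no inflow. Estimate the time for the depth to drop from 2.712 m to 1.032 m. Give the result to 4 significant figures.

A dh/dt = −Q_out = −0.002984 √h.
Separate and integrate: 2(√h − √h₀) = −(0.002984/A) t.
t = 2A(√h₀ − √h)/0.002984 = 2·0.8068·(√2.712 − √1.032)/0.002984
  = 1.61360 × (1.64682 − 1.01587) / 0.002984 = 341.182 s.

341.2 s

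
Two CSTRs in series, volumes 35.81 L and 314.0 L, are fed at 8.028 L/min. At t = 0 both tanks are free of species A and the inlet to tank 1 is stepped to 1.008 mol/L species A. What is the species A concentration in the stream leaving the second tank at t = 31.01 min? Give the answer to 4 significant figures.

0.4932 mol/L

Time constants: τᵢ = Vᵢ/Q for each well-mixed tank.
τ₁ = 35.81/8.028 = 4.46064 min; τ₂ = 314.0/8.028 = 39.1131 min.
Solving the cascade with C₁(0)=C₂(0)=0 gives C₂(t) = C_in[1 − (τ₁ e^(−t/τ₁) − τ₂ e^(−t/τ₂))/(τ₁ − τ₂)].
At t = 31.01: e^(−t/τ₁) = 0.000956796, e^(−t/τ₂) = 0.452563.
C₂ = 1.008·[1 − (4.46064·0.000956796 − 39.1131·0.452563)/(-34.6525)] = 1.008·0.489304 = 0.493219 mol/L.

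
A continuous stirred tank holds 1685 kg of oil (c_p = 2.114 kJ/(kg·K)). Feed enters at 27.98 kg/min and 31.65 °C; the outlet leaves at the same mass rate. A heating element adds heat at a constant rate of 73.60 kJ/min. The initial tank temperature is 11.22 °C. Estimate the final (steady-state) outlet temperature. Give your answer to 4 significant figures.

32.89 °C

First-law balance (no shaft work): M c_p dT/dt = ṁ c_p (T_in − T) + 73.60.
At steady state dT/dt = 0 ⇒ T_ss = T_in + Q̇/(ṁ c_p) = 31.65 + 73.60/(27.98·2.114) = 32.8943 °C.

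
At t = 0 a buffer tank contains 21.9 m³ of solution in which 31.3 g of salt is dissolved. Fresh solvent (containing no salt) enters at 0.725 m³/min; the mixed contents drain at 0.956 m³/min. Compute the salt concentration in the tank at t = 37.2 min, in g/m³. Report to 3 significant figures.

Let m(t) be the amount of salt. Volume: V(t) = V₀ + (Q_in − Q_out) t = 21.9 − 0.23100 t; V(37.2) = 13.307 m³.
Solute balance: dm/dt = 0 − Q_out C = −Q_out m/V(t).
dm/m = −Q_out dt/(V₀ − 0.23100 t); integrating gives ln(m/m₀) = −(Q_out/(Q_in−Q_out)) ln(V/V₀).
m = m₀ (V₀/V)^(Q_out/(Q_in−Q_out)) = 31.3 × (21.9/13.307)^(-4.1385) = 3.9819 g.
C = m/V = 3.9819/13.307 = 0.29924 g/m³.

0.299 g/m³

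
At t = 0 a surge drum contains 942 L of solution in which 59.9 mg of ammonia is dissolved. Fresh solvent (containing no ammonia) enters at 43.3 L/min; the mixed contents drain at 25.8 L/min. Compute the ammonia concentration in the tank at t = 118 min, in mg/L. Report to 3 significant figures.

0.00360 mg/L

Total volume: dV/dt = Q_in − Q_out = 17.500 L/min, so V(t) = 942 + 17.500 t and V(118) = 3007.0 L.
No ammonia enters, so dm/dt = −Q_out · (m/V).
dm/m = −Q_out dt/(V₀ + 17.500 t); integrating gives ln(m/m₀) = −(Q_out/(Q_in−Q_out)) ln(V/V₀).
m = m₀ (V₀/V)^(Q_out/(Q_in−Q_out)) = 59.9 × (942/3007.0)^(1.4743) = 10.821 mg.
C = m/V = 10.821/3007.0 = 0.0035986 mg/L.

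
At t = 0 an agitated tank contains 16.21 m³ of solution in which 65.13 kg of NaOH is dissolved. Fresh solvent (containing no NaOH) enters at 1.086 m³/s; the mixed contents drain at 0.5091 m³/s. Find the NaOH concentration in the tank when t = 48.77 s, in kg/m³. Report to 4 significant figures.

Let m(t) be the amount of NaOH. Volume: V(t) = V₀ + (Q_in − Q_out) t = 16.21 + 0.576900 t; V(48.77) = 44.3454 m³.
No NaOH enters, so dm/dt = −Q_out · (m/V).
dm/m = −Q_out dt/(V₀ + 0.576900 t); integrating gives ln(m/m₀) = −(Q_out/(Q_in−Q_out)) ln(V/V₀).
m = m₀ (V₀/V)^(Q_out/(Q_in−Q_out)) = 65.13 × (16.21/44.3454)^(0.882475) = 26.7967 kg.
C = m/V = 26.7967/44.3454 = 0.604272 kg/m³.

0.6043 kg/m³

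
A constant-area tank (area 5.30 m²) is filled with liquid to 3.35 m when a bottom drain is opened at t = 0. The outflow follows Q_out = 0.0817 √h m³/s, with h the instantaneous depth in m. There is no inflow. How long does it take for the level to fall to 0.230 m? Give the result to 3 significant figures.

A dh/dt = −Q_out = −0.0817 √h.
∫ h^(−1/2) dh = −(0.0817/A) ∫ dt, giving 2√h = 2√h₀ − (0.0817/A) t.
t = 2A(√h₀ − √h)/0.0817 = 2·5.30·(√3.35 − √0.230)/0.0817
  = 10.600 × (1.8303 − 0.47958) / 0.0817 = 175.25 s.

175 s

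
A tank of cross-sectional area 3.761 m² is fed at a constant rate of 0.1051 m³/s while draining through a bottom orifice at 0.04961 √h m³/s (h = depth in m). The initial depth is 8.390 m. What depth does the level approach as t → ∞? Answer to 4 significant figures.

4.488 m

Level balance: A dh/dt = 0.1051 − 0.04961 √h. Setting dh/dt = 0:
Q_in = 0.04961 √h_ss ⇒ √h_ss = 0.1051/0.04961 = 2.11852.
h_ss = 2.11852² = 4.48815 m. (Since h₀ = 8.390 m > h_ss, the level will fall toward this value.)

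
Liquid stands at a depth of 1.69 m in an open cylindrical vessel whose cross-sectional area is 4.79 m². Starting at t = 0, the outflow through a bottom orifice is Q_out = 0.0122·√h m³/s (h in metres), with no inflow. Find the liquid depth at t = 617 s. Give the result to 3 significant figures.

0.264 m

With no inflow, A dh/dt = −0.0122 √h.
This is separable: 2 d(√h)/dt = −0.0122/A, so √h = √h₀ − (0.0122/(2A)) t.
√h = √1.69 − 0.0122·617/(2·4.79) = 1.3000 − 0.78574 = 0.51426.
h = 0.51426² = 0.26446 m.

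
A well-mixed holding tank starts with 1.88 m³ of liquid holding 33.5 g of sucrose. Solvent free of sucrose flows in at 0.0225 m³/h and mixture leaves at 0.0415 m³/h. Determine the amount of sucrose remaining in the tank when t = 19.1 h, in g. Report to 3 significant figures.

Total volume: dV/dt = Q_in − Q_out = -0.019000 m³/h, so V(t) = 1.88 − 0.019000 t and V(19.1) = 1.5171 m³.
Species balance (pure solvent in): dm/dt = −Q_out · m/V(t).
Separate: dm/m = −Q_out dt/V(t) ⇒ ln(m/m₀) = −(Q_out/(Q_in−Q_out)) ln(V/V₀).
m = m₀ (V₀/V)^(Q_out/(Q_in−Q_out)) = 33.5 × (1.88/1.5171)^(-2.1842) = 20.970 g.

21.0 g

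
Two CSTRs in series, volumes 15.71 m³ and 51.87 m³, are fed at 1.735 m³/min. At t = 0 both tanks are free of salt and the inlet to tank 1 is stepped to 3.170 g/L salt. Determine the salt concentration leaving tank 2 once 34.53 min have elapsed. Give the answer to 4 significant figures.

Species balance on tank i: dCᵢ/dt = (Cᵢ₋₁ − Cᵢ)/τᵢ with τᵢ = Vᵢ/Q.
τ₁ = 15.71/1.735 = 9.05476 min; τ₂ = 51.87/1.735 = 29.8963 min.
Tank 1: C₁ = C_in(1 − e^(−t/τ₁)). Tank 2 (τ₁ ≠ τ₂): C₂ = C_in[1 − (τ₁ e^(−t/τ₁) − τ₂ e^(−t/τ₂))/(τ₁ − τ₂)].
At t = 34.53: e^(−t/τ₁) = 0.0220715, e^(−t/τ₂) = 0.315059.
C₂ = 3.170·[1 − (9.05476·0.0220715 − 29.8963·0.315059)/(-20.8415)] = 3.170·0.557650 = 1.76775 g/L.

1.768 g/L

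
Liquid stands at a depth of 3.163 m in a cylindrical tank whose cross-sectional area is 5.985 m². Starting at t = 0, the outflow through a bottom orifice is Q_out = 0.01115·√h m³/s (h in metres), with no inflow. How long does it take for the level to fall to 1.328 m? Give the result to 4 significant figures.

Unsteady balance on liquid volume: A dh/dt = −0.01115 √h.
∫ h^(−1/2) dh = −(0.01115/A) ∫ dt, giving 2√h = 2√h₀ − (0.01115/A) t.
t = 2A(√h₀ − √h)/0.01115 = 2·5.985·(√3.163 − √1.328)/0.01115
  = 11.9700 × (1.77848 − 1.15239) / 0.01115 = 672.138 s.

672.1 s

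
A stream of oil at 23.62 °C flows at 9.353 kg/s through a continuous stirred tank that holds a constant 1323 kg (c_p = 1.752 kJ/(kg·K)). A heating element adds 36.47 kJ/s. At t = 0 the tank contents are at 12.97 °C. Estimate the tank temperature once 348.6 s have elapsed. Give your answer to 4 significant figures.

24.75 °C

Heat balance on the well-mixed liquid: M c_p dT/dt = ṁ c_p (T_in − T) + 36.47.
Rearrange: dT/dt = (T_ss − T)/τ with τ = M/ṁ = 141.452 s and T_ss = T_in + Q̇/(ṁ c_p) = 25.8456 °C.
T approaches T_ss exponentially: T(t) = T_ss + (T₀ − T_ss) e^(−t/τ).
T(348.6) = 25.8456 + (-12.8756)·e^(−348.6/141.452) = 25.8456 + (-12.8756)·0.0850564 = 24.7505 °C.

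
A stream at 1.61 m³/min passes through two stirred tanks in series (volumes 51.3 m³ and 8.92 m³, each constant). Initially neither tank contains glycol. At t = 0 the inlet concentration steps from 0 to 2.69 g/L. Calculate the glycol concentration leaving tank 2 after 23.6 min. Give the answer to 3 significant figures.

Species balance on tank i: dCᵢ/dt = (Cᵢ₋₁ − Cᵢ)/τᵢ with τᵢ = Vᵢ/Q.
τ₁ = 51.3/1.61 = 31.863 min; τ₂ = 8.92/1.61 = 5.5404 min.
Solving the cascade with C₁(0)=C₂(0)=0 gives C₂(t) = C_in[1 − (τ₁ e^(−t/τ₁) − τ₂ e^(−t/τ₂))/(τ₁ − τ₂)].
At t = 23.6: e^(−t/τ₁) = 0.47680, e^(−t/τ₂) = 0.014127.
C₂ = 2.69·[1 − (31.863·0.47680 − 5.5404·0.014127)/(26.323)] = 2.69·0.42582 = 1.1455 g/L.

1.15 g/L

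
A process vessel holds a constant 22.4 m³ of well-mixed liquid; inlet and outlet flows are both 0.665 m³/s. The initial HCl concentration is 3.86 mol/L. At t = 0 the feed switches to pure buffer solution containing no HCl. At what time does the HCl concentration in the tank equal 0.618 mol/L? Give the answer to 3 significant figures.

Species balance: V dC/dt = Q(C_in − C) ⇒ τ = V/Q = 33.684 s.
C(t) = C_in + (C₀ − C_in) e^(−t/τ). Set C = 0.618 and solve for t:
e^(−t/τ) = (C − C_in)/(C₀ − C_in) = (0.618 − 0)/(3.86 − 0) = 0.16010
t = −τ ln(…) = 33.684 × 1.8319 = 61.707 s.

61.7 s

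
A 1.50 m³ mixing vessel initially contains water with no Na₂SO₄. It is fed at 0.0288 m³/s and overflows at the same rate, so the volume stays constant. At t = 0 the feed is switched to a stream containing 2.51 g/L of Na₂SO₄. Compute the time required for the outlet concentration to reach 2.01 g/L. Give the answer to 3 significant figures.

84.0 s

Species balance on the tank: V dC/dt = Q(C_in − C), so τ = V/Q = 52.083 s.
C(t) = C_in + (C₀ − C_in) e^(−t/τ). Set C = 2.01 and solve for t:
e^(−t/τ) = (C − C_in)/(C₀ − C_in) = (2.01 − 2.51)/(0 − 2.51) = 0.19920
t = −τ ln(…) = 52.083 × 1.6134 = 84.033 s.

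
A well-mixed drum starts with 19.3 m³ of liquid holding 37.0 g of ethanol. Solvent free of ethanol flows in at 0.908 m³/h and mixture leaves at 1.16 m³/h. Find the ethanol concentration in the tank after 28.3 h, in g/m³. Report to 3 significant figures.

0.364 g/m³

Total volume: dV/dt = Q_in − Q_out = -0.25200 m³/h, so V(t) = 19.3 − 0.25200 t and V(28.3) = 12.168 m³.
No ethanol enters, so dm/dt = −Q_out · (m/V).
Separate: dm/m = −Q_out dt/V(t) ⇒ ln(m/m₀) = −(Q_out/(Q_in−Q_out)) ln(V/V₀).
m = m₀ (V₀/V)^(Q_out/(Q_in−Q_out)) = 37.0 × (19.3/12.168)^(-4.6032) = 4.4267 g.
C = m/V = 4.4267/12.168 = 0.36378 g/m³.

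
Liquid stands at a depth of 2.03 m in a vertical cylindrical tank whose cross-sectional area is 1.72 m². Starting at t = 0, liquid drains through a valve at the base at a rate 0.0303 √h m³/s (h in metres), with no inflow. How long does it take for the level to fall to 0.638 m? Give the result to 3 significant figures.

A dh/dt = −Q_out = −0.0303 √h.
This is separable: 2 d(√h)/dt = −0.0303/A, so √h = √h₀ − (0.0303/(2A)) t.
t = 2A(√h₀ − √h)/0.0303 = 2·1.72·(√2.03 − √0.638)/0.0303
  = 3.4400 × (1.4248 − 0.79875) / 0.0303 = 71.074 s.

71.1 s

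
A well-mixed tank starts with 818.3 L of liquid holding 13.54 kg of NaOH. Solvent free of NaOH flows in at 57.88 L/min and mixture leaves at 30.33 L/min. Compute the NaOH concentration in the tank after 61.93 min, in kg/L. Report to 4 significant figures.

0.001552 kg/L

Total volume: dV/dt = Q_in − Q_out = 27.5500 L/min, so V(t) = 818.3 + 27.5500 t and V(61.93) = 2524.47 L.
No NaOH enters, so dm/dt = −Q_out · (m/V).
dm/m = −Q_out dt/(V₀ + 27.5500 t); integrating gives ln(m/m₀) = −(Q_out/(Q_in−Q_out)) ln(V/V₀).
m = m₀ (V₀/V)^(Q_out/(Q_in−Q_out)) = 13.54 × (818.3/2524.47)^(1.10091) = 3.91734 kg.
C = m/V = 3.91734/2524.47 = 0.00155175 kg/L.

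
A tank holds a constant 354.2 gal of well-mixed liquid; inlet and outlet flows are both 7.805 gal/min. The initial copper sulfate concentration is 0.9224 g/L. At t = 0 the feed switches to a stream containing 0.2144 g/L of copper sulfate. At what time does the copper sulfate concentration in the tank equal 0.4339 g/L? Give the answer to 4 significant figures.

53.15 min

Species balance: V dC/dt = Q(C_in − C) ⇒ τ = V/Q = 45.3812 min.
C(t) = C_in + (C₀ − C_in) e^(−t/τ). Set C = 0.4339 and solve for t:
e^(−t/τ) = (C − C_in)/(C₀ − C_in) = (0.4339 − 0.2144)/(0.9224 − 0.2144) = 0.310028
t = −τ ln(…) = 45.3812 × 1.17109 = 53.1455 min.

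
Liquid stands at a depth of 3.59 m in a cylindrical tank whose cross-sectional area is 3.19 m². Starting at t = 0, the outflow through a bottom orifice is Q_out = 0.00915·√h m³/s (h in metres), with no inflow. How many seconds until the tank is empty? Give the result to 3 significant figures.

Mass balance (ρ constant): A dh/dt = −0.00915 √h.
This is separable: 2 d(√h)/dt = −0.00915/A, so √h = √h₀ − (0.00915/(2A)) t.
Set h = 0: 2√h₀ = (0.00915/A) t_empty ⇒ t_empty = 2A√h₀/0.00915.
t_empty = 2·3.19·√3.59/0.00915 = 6.3800·1.8947/0.00915 = 1321.1 s.

1320 s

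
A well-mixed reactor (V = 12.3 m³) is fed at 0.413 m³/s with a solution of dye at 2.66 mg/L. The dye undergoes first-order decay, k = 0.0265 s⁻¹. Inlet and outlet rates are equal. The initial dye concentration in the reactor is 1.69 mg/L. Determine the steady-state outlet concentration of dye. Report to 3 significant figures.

Species balance: V dC/dt = Q C_in − Q C − k V C.
Steady state (dC/dt = 0): C_ss = Q C_in/(Q + kV) = C_in/(1 + kV/Q).
C_ss = 0.413·2.66/(0.413 + 0.0265·12.3) = 1.0986/0.73895 = 1.4867 mg/L.

1.49 mg/L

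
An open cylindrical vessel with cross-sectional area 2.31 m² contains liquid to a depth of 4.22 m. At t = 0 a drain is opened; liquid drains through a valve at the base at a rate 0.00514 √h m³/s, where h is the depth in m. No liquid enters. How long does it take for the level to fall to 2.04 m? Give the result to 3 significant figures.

563 s

With no inflow, A dh/dt = −0.00514 √h.
This is separable: 2 d(√h)/dt = −0.00514/A, so √h = √h₀ − (0.00514/(2A)) t.
t = 2A(√h₀ − √h)/0.00514 = 2·2.31·(√4.22 − √2.04)/0.00514
  = 4.6200 × (2.0543 − 1.4283) / 0.00514 = 562.65 s.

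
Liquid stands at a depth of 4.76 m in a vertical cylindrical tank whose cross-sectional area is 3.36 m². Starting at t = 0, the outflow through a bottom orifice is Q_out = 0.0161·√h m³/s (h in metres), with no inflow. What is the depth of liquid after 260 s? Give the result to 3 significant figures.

With no inflow, A dh/dt = −0.0161 √h.
This is separable: 2 d(√h)/dt = −0.0161/A, so √h = √h₀ − (0.0161/(2A)) t.
√h = √4.76 − 0.0161·260/(2·3.36) = 2.1817 − 0.62292 = 1.5588.
h = 1.5588² = 2.4299 m.

2.43 m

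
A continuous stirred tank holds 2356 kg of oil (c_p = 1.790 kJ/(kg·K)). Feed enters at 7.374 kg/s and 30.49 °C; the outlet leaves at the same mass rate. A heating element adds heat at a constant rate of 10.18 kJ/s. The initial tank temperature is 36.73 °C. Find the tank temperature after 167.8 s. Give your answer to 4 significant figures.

First-law balance (no shaft work): M c_p dT/dt = ṁ c_p (T_in − T) + 10.18.
τ = M/ṁ = 319.501 s; T_ss = T_in + Q̇/(ṁ c_p) = 30.49 + 10.18/(7.374·1.790) = 31.2612 °C.
Solution: T(t) = T_ss + (T₀ − T_ss) e^(−t/τ).
T(167.8) = 31.2612 + (5.46876)·e^(−167.8/319.501) = 31.2612 + (5.46876)·0.591441 = 34.4957 °C.

34.50 °C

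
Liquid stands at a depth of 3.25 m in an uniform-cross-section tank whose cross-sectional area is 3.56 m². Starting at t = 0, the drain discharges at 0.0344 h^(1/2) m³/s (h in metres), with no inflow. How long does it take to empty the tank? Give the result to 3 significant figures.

A dh/dt = −Q_out = −0.0344 √h.
Separate and integrate: 2(√h − √h₀) = −(0.0344/A) t.
Tank is empty when √h = 0: t_empty = 2A√h₀/0.0344.
t_empty = 2·3.56·√3.25/0.0344 = 7.1200·1.8028/0.0344 = 373.13 s.

373 s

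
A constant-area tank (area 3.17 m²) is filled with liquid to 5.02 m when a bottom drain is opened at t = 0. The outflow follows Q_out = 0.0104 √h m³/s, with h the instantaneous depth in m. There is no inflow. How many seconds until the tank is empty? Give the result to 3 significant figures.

With no inflow, A dh/dt = −0.0104 √h.
∫ h^(−1/2) dh = −(0.0104/A) ∫ dt, giving 2√h = 2√h₀ − (0.0104/A) t.
Tank is empty when √h = 0: t_empty = 2A√h₀/0.0104.
t_empty = 2·3.17·√5.02/0.0104 = 6.3400·2.2405/0.0104 = 1365.9 s.

1370 s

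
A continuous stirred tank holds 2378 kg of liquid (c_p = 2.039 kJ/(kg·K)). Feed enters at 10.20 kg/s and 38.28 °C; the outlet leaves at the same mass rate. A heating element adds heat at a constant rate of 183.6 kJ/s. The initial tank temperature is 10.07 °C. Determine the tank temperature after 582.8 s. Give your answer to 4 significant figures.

M c_p dT/dt = ṁ c_p (T_in − T) + Q̇.
τ = M/ṁ = 233.137 s; T_ss = T_in + Q̇/(ṁ c_p) = 38.28 + 183.6/(10.20·2.039) = 47.1079 °C.
Integrating: T(t) = T_ss + (T₀ − T_ss) e^(−t/τ).
T(582.8) = 47.1079 + (-37.0379)·e^(−582.8/233.137) = 47.1079 + (-37.0379)·0.0821002 = 44.0670 °C.

44.07 °C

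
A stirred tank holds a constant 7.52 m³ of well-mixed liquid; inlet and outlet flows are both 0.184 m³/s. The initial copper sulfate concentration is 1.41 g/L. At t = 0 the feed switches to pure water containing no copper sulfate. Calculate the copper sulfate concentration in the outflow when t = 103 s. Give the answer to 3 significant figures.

Transient balance on the dissolved component: V dC/dt = Q(C_in − C).
Rewrite as dC/dt + C/τ = C_in/τ, τ = V/Q = 40.870 s.
Solution: C(t) = C_in + (C₀ − C_in) e^(−t/τ).
C(103) = 0 + (1.41 − 0)·e^(−103/40.870) = 0 + (1.4100)·0.080442 = 0.11342 g/L.

0.113 g/L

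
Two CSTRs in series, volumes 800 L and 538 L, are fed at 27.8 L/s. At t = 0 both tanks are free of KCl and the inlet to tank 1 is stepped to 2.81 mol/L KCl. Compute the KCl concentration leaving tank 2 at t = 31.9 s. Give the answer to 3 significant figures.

Time constants: τᵢ = Vᵢ/Q for each well-mixed tank.
τ₁ = 800/27.8 = 28.777 s; τ₂ = 538/27.8 = 19.353 s.
Tank 1: C₁ = C_in(1 − e^(−t/τ₁)). Tank 2 (τ₁ ≠ τ₂): C₂ = C_in[1 − (τ₁ e^(−t/τ₁) − τ₂ e^(−t/τ₂))/(τ₁ − τ₂)].
At t = 31.9: e^(−t/τ₁) = 0.33005, e^(−t/τ₂) = 0.19236.
C₂ = 2.81·[1 − (28.777·0.33005 − 19.353·0.19236)/(9.4245)] = 2.81·0.38724 = 1.0881 mol/L.

1.09 mol/L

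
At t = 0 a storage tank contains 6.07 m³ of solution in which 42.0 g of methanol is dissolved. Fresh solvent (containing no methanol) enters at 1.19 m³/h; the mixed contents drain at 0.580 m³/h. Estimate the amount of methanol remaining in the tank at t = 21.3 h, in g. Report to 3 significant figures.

Let m(t) be the amount of methanol. Volume: V(t) = V₀ + (Q_in − Q_out) t = 6.07 + 0.61000 t; V(21.3) = 19.063 m³.
Species balance (pure solvent in): dm/dt = −Q_out · m/V(t).
dm/m = −Q_out dt/(V₀ + 0.61000 t); integrating gives ln(m/m₀) = −(Q_out/(Q_in−Q_out)) ln(V/V₀).
m = m₀ (V₀/V)^(Q_out/(Q_in−Q_out)) = 42.0 × (6.07/19.063)^(0.95082) = 14.148 g.

14.1 g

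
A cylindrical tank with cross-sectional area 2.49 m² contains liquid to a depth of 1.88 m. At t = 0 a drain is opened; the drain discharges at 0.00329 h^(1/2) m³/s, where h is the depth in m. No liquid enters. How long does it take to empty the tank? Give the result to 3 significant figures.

A dh/dt = −Q_out = −0.00329 √h.
Separate and integrate: 2(√h − √h₀) = −(0.00329/A) t.
Set h = 0: 2√h₀ = (0.00329/A) t_empty ⇒ t_empty = 2A√h₀/0.00329.
t_empty = 2·2.49·√1.88/0.00329 = 4.9800·1.3711/0.00329 = 2075.5 s.

2080 s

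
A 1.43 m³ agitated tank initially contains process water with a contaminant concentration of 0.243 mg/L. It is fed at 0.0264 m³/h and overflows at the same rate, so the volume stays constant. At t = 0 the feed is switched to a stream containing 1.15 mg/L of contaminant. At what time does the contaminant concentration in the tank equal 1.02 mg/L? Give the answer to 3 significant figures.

105 h

Unsteady species balance (constant V, well mixed): V dC/dt = Q(C_in − C), so τ = V/Q = 54.167 h.
C(t) = C_in + (C₀ − C_in) e^(−t/τ). Set C = 1.02 and solve for t:
e^(−t/τ) = (C − C_in)/(C₀ − C_in) = (1.02 − 1.15)/(0.243 − 1.15) = 0.14333
t = −τ ln(…) = 54.167 × 1.9426 = 105.22 h.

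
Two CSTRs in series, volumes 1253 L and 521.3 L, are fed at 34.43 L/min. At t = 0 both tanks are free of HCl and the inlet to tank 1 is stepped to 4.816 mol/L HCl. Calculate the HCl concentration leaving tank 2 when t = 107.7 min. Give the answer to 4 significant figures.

4.391 mol/L

Time constants: τᵢ = Vᵢ/Q for each well-mixed tank.
τ₁ = 1253/34.43 = 36.3927 min; τ₂ = 521.3/34.43 = 15.1409 min.
Tank 1: C₁ = C_in(1 − e^(−t/τ₁)). Tank 2 (τ₁ ≠ τ₂): C₂ = C_in[1 − (τ₁ e^(−t/τ₁) − τ₂ e^(−t/τ₂))/(τ₁ − τ₂)].
At t = 107.7: e^(−t/τ₁) = 0.0518507, e^(−t/τ₂) = 0.000814285.
C₂ = 4.816·[1 − (36.3927·0.0518507 − 15.1409·0.000814285)/(21.2518)] = 4.816·0.911788 = 4.39117 mol/L.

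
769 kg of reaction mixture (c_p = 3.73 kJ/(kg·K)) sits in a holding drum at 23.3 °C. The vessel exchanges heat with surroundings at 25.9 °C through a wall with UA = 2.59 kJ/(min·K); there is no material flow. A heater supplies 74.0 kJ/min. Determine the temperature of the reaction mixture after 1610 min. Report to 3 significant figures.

M c_p dT/dt = −UA(T − T_amb) + Q̇.
dT/dt = (T_ss − T)/τ with T_ss = T_amb + Q̇/UA = 25.9 + 74.0/2.59 = 54.471 °C, τ = M c_p/UA = 769·3.73/2.59 = 1107.5 min.
Solution: T(t) = T_ss + (T₀ − T_ss) e^(−t/τ).
T(1610) = 54.471 + (-31.171)·0.23369 = 47.187 °C.

47.2 °C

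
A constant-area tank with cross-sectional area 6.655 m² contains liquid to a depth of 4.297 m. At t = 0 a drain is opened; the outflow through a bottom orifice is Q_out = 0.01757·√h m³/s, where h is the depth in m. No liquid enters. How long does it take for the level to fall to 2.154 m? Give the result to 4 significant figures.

458.5 s

With no inflow, A dh/dt = −0.01757 √h.
Separate and integrate: 2(√h − √h₀) = −(0.01757/A) t.
t = 2A(√h₀ − √h)/0.01757 = 2·6.655·(√4.297 − √2.154)/0.01757
  = 13.3100 × (2.07292 − 1.46765) / 0.01757 = 458.517 s.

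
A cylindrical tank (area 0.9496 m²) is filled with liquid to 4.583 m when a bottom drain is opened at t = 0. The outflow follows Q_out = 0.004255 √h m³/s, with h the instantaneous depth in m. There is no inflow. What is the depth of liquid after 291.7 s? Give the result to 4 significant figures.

With no inflow, A dh/dt = −0.004255 √h.
This is separable: 2 d(√h)/dt = −0.004255/A, so √h = √h₀ − (0.004255/(2A)) t.
√h = √4.583 − 0.004255·291.7/(2·0.9496) = 2.14079 − 0.653530 = 1.48726.
h = 1.48726² = 2.21196 m.

2.212 m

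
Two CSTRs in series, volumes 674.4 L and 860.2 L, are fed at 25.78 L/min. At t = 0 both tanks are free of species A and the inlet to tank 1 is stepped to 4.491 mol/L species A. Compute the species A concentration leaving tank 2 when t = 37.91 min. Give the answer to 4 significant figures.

1.643 mol/L

Each tank obeys Vᵢ dCᵢ/dt = Q(Cᵢ₋₁ − Cᵢ), so τᵢ = Vᵢ/Q.
τ₁ = 674.4/25.78 = 26.1598 min; τ₂ = 860.2/25.78 = 33.3670 min.
Tank 1: C₁ = C_in(1 − e^(−t/τ₁)). Tank 2 (τ₁ ≠ τ₂): C₂ = C_in[1 − (τ₁ e^(−t/τ₁) − τ₂ e^(−t/τ₂))/(τ₁ − τ₂)].
At t = 37.91: e^(−t/τ₁) = 0.234765, e^(−t/τ₂) = 0.321051.
C₂ = 4.491·[1 − (26.1598·0.234765 − 33.3670·0.321051)/(-7.20714)] = 4.491·0.365755 = 1.64261 mol/L.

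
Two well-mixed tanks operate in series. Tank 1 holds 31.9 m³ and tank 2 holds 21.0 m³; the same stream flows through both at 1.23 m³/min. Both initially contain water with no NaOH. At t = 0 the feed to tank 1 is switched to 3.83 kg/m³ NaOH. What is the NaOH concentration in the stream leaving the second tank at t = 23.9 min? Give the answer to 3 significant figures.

Each tank obeys Vᵢ dCᵢ/dt = Q(Cᵢ₋₁ − Cᵢ), so τᵢ = Vᵢ/Q.
τ₁ = 31.9/1.23 = 25.935 min; τ₂ = 21.0/1.23 = 17.073 min.
Tank 1: C₁ = C_in(1 − e^(−t/τ₁)). Tank 2 (τ₁ ≠ τ₂): C₂ = C_in[1 − (τ₁ e^(−t/τ₁) − τ₂ e^(−t/τ₂))/(τ₁ − τ₂)].
At t = 23.9: e^(−t/τ₁) = 0.39791, e^(−t/τ₂) = 0.24663.
C₂ = 3.83·[1 − (25.935·0.39791 − 17.073·0.24663)/(8.8618)] = 3.83·0.31065 = 1.1898 kg/m³.

1.19 kg/m³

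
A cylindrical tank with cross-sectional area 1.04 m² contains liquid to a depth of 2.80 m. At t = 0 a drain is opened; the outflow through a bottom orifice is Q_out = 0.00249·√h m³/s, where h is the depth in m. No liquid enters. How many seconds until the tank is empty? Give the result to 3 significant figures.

1400 s

Accumulation of liquid (constant cross-section A): A dh/dt = −0.00249 √h.
This is separable: 2 d(√h)/dt = −0.00249/A, so √h = √h₀ − (0.00249/(2A)) t.
Set h = 0: 2√h₀ = (0.00249/A) t_empty ⇒ t_empty = 2A√h₀/0.00249.
t_empty = 2·1.04·√2.80/0.00249 = 2.0800·1.6733/0.00249 = 1397.8 s.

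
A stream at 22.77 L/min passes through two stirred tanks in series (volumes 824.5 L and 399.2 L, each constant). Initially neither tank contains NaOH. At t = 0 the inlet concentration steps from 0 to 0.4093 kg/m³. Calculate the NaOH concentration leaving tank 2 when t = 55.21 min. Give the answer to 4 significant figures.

Time constants: τᵢ = Vᵢ/Q for each well-mixed tank.
τ₁ = 824.5/22.77 = 36.2099 min; τ₂ = 399.2/22.77 = 17.5318 min.
Tank 1: C₁ = C_in(1 − e^(−t/τ₁)). Tank 2 (τ₁ ≠ τ₂): C₂ = C_in[1 − (τ₁ e^(−t/τ₁) − τ₂ e^(−t/τ₂))/(τ₁ − τ₂)].
At t = 55.21: e^(−t/τ₁) = 0.217682, e^(−t/τ₂) = 0.0428895.
C₂ = 0.4093·[1 − (36.2099·0.217682 − 17.5318·0.0428895)/(18.6781)] = 0.4093·0.618252 = 0.253051 kg/m³.

0.2531 kg/m³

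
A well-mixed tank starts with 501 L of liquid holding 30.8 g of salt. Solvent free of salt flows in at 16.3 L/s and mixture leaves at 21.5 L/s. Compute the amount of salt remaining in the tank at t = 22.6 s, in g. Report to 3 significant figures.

10.2 g

Total volume: dV/dt = Q_in − Q_out = -5.2000 L/s, so V(t) = 501 − 5.2000 t and V(22.6) = 383.48 L.
No salt enters, so dm/dt = −Q_out · (m/V).
dm/m = −Q_out dt/(V₀ − 5.2000 t); integrating gives ln(m/m₀) = −(Q_out/(Q_in−Q_out)) ln(V/V₀).
m = m₀ (V₀/V)^(Q_out/(Q_in−Q_out)) = 30.8 × (501/383.48)^(-4.1346) = 10.199 g.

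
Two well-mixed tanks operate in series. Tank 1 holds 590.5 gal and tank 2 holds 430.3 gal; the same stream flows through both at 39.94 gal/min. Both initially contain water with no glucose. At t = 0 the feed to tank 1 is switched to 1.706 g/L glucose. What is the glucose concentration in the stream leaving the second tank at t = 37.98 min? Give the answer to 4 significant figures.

1.359 g/L

Species balance on tank i: dCᵢ/dt = (Cᵢ₋₁ − Cᵢ)/τᵢ with τᵢ = Vᵢ/Q.
τ₁ = 590.5/39.94 = 14.7847 min; τ₂ = 430.3/39.94 = 10.7737 min.
Solving the cascade with C₁(0)=C₂(0)=0 gives C₂(t) = C_in[1 − (τ₁ e^(−t/τ₁) − τ₂ e^(−t/τ₂))/(τ₁ − τ₂)].
At t = 37.98: e^(−t/τ₁) = 0.0766216, e^(−t/τ₂) = 0.0294440.
C₂ = 1.706·[1 − (14.7847·0.0766216 − 10.7737·0.0294440)/(4.01102)] = 1.706·0.796659 = 1.35910 g/L.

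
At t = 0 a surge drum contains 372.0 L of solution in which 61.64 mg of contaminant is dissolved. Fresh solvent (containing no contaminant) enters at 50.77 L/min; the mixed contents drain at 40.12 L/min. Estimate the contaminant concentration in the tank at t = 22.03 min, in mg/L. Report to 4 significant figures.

Total volume: dV/dt = Q_in − Q_out = 10.6500 L/min, so V(t) = 372.0 + 10.6500 t and V(22.03) = 606.620 L.
Solute balance: dm/dt = 0 − Q_out C = −Q_out m/V(t).
Separate: dm/m = −Q_out dt/V(t) ⇒ ln(m/m₀) = −(Q_out/(Q_in−Q_out)) ln(V/V₀).
m = m₀ (V₀/V)^(Q_out/(Q_in−Q_out)) = 61.64 × (372.0/606.620)^(3.76714) = 9.76839 mg.
C = m/V = 9.76839/606.620 = 0.0161030 mg/L.

0.01610 mg/L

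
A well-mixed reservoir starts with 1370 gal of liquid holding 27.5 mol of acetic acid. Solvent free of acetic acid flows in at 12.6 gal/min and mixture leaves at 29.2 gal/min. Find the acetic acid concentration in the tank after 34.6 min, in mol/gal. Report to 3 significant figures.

Total volume: dV/dt = Q_in − Q_out = -16.600 gal/min, so V(t) = 1370 − 16.600 t and V(34.6) = 795.64 gal.
Species balance (pure solvent in): dm/dt = −Q_out · m/V(t).
Separate: dm/m = −Q_out dt/V(t) ⇒ ln(m/m₀) = −(Q_out/(Q_in−Q_out)) ln(V/V₀).
m = m₀ (V₀/V)^(Q_out/(Q_in−Q_out)) = 27.5 × (1370/795.64)^(-1.7590) = 10.573 mol.
C = m/V = 10.573/795.64 = 0.013289 mol/gal.

0.0133 mol/gal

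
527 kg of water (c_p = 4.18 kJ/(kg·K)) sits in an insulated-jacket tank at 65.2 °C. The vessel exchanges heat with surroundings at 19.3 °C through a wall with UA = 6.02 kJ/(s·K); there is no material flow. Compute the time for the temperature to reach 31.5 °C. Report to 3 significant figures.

485 s

Energy balance: M c_p dT/dt = −UA(T − T_amb).
τ = M c_p/UA = 365.92 s; T_ss = T_amb = 19.300 °C.
T(t) = T_ss + (T₀ − T_ss)e^(−t/τ); set T = 31.5:
t = −τ ln[(T − T_ss)/(T₀ − T_ss)] = −365.92 · ln(0.26580) = 484.86 s.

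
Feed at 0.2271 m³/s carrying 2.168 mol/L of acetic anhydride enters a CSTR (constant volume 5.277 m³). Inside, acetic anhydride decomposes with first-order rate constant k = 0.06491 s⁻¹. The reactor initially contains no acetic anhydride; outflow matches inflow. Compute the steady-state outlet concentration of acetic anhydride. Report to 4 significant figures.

V dC/dt = Q(C_in − C) − k V C.
At steady state: 0 = Q C_in − (Q + kV) C_ss, so C_ss = Q C_in/(Q + kV).
C_ss = 0.2271·2.168/(0.2271 + 0.06491·5.277) = 0.492353/0.569630 = 0.864338 mol/L.

0.8643 mol/L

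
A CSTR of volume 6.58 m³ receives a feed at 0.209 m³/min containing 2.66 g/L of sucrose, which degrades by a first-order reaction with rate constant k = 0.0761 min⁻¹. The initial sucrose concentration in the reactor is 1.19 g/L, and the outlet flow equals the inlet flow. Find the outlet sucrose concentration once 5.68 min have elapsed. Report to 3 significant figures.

1.00 g/L

Species balance: V dC/dt = Q C_in − Q C − k V C.
dC/dt = (Q/V) C_in − (Q/V + k) C; effective rate a = Q/V + k = 0.031763 + 0.0761 = 0.10786 min⁻¹.
C_ss = Q C_in/(Q + kV) = 0.78330 g/L; C(t) = C_ss + (C₀ − C_ss) e^(−a t).
C(5.68) = 0.78330 + (0.40670)·e^(−0.10786·5.68) = 0.78330 + (0.40670)·0.54191 = 1.0037 g/L.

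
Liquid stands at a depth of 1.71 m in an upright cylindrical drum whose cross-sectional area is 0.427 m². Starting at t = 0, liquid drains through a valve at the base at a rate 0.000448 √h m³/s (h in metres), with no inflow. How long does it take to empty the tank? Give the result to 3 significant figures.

2490 s

With no inflow, A dh/dt = −0.000448 √h.
Separate and integrate: 2(√h − √h₀) = −(0.000448/A) t.
Set h = 0: 2√h₀ = (0.000448/A) t_empty ⇒ t_empty = 2A√h₀/0.000448.
t_empty = 2·0.427·√1.71/0.000448 = 0.85400·1.3077/0.000448 = 2492.7 s.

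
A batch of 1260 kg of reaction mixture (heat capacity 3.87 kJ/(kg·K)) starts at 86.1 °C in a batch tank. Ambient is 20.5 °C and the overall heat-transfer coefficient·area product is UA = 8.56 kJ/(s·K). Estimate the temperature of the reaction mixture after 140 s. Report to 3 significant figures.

M c_p dT/dt = −UA(T − T_amb).
dT/dt = (T_ss − T)/τ with T_ss = T_amb = 20.500 °C, τ = M c_p/UA = 1260·3.87/8.56 = 569.65 s.
T approaches T_ss exponentially: T(t) = T_ss + (T₀ − T_ss) e^(−t/τ).
T(140) = 20.500 + (65.600)·0.78211 = 71.806 °C.

71.8 °C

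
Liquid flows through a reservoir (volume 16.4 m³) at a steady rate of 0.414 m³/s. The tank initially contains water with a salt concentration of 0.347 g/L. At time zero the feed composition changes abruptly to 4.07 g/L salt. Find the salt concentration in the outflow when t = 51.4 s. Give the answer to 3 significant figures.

Transient balance on the dissolved component: V dC/dt = Q(C_in − C).
So dC/dt = (C_in − C)/τ with τ = V/Q = 16.4/0.414 = 39.614 s.
C approaches C_in exponentially: C(t) = C_in + (C₀ − C_in) e^(−t/τ).
C(51.4) = 4.07 + (0.347 − 4.07)·e^(−51.4/39.614) = 4.07 + (-3.7230)·0.27320 = 3.0529 g/L.

3.05 g/L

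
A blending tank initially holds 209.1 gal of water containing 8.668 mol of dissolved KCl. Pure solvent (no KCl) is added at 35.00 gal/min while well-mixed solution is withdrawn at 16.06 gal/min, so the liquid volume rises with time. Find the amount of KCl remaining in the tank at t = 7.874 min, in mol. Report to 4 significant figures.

5.491 mol

Let m(t) be the amount of KCl. Volume: V(t) = V₀ + (Q_in − Q_out) t = 209.1 + 18.9400 t; V(7.874) = 358.234 gal.
Solute balance: dm/dt = 0 − Q_out C = −Q_out m/V(t).
dm/m = −Q_out dt/(V₀ + 18.9400 t); integrating gives ln(m/m₀) = −(Q_out/(Q_in−Q_out)) ln(V/V₀).
m = m₀ (V₀/V)^(Q_out/(Q_in−Q_out)) = 8.668 × (209.1/358.234)^(0.847941) = 5.49111 mol.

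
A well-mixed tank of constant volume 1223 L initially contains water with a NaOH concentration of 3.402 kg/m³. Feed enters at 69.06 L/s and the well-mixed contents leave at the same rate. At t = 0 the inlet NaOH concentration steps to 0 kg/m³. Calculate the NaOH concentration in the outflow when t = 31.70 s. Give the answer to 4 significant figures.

0.5680 kg/m³

Species balance on the tank: V dC/dt = Q(C_in − C).
Rewrite as dC/dt + C/τ = C_in/τ, τ = V/Q = 17.7092 s.
Solution: C(t) = C_in + (C₀ − C_in) e^(−t/τ).
C(31.70) = 0 + (3.402 − 0)·e^(−31.70/17.7092) = 0 + (3.40200)·0.166956 = 0.567984 kg/m³.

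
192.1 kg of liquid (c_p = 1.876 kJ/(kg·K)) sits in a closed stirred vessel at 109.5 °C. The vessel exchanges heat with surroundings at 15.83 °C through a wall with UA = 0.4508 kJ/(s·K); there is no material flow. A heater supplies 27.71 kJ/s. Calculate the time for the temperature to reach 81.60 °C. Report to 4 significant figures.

1609 s

Heat balance on the well-mixed liquid: M c_p dT/dt = −UA(T − T_amb) + Q̇.
τ = M c_p/UA = 799.422 s; T_ss = T_amb + Q̇/UA = 15.83 + 27.71/0.4508 = 77.2985 °C.
T(t) = T_ss + (T₀ − T_ss)e^(−t/τ); set T = 81.60:
t = −τ ln[(T − T_ss)/(T₀ − T_ss)] = −799.422 · ln(0.133581) = 1609.28 s.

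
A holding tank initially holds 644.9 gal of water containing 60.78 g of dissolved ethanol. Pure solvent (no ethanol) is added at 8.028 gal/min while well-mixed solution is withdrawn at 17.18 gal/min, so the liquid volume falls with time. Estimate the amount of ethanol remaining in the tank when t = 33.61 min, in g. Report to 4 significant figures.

Let m(t) be the amount of ethanol. Volume: V(t) = V₀ + (Q_in − Q_out) t = 644.9 − 9.15200 t; V(33.61) = 337.301 gal.
Species balance (pure solvent in): dm/dt = −Q_out · m/V(t).
Separate: dm/m = −Q_out dt/V(t) ⇒ ln(m/m₀) = −(Q_out/(Q_in−Q_out)) ln(V/V₀).
m = m₀ (V₀/V)^(Q_out/(Q_in−Q_out)) = 60.78 × (644.9/337.301)^(-1.87719) = 18.0045 g.

18.00 g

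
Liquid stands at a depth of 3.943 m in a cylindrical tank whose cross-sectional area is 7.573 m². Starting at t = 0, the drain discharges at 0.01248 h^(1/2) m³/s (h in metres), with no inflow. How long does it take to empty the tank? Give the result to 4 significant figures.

2410 s

Accumulation of liquid (constant cross-section A): A dh/dt = −0.01248 √h.
∫ h^(−1/2) dh = −(0.01248/A) ∫ dt, giving 2√h = 2√h₀ − (0.01248/A) t.
Set h = 0: 2√h₀ = (0.01248/A) t_empty ⇒ t_empty = 2A√h₀/0.01248.
t_empty = 2·7.573·√3.943/0.01248 = 15.1460·1.98570/0.01248 = 2409.89 s.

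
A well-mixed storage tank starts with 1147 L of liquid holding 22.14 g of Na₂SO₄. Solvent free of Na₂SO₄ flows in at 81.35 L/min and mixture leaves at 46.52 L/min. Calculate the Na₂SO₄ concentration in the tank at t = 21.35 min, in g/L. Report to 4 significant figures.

0.006007 g/L

Total volume: dV/dt = Q_in − Q_out = 34.8300 L/min, so V(t) = 1147 + 34.8300 t and V(21.35) = 1890.62 L.
Species balance (pure solvent in): dm/dt = −Q_out · m/V(t).
dm/m = −Q_out dt/(V₀ + 34.8300 t); integrating gives ln(m/m₀) = −(Q_out/(Q_in−Q_out)) ln(V/V₀).
m = m₀ (V₀/V)^(Q_out/(Q_in−Q_out)) = 22.14 × (1147/1890.62)^(1.33563) = 11.3577 g.
C = m/V = 11.3577/1890.62 = 0.00600740 g/L.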